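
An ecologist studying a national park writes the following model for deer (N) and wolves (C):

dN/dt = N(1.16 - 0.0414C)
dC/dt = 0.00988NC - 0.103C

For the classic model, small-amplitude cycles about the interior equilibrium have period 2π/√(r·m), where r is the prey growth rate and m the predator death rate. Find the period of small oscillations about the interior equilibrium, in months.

T ≈ 18.2 months

Here r = 1.16 and m = 0.103, so r·m = 0.119.
ω = √0.119 = 0.346 per month, hence T = 2π/ω ≈ 18.2 months.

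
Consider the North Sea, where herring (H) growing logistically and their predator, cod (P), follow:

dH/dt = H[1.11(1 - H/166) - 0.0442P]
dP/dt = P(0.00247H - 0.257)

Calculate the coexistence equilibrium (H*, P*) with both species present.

From dP/dt = 0 with P > 0: 0.00247H* = 0.257, so H* = 104.
Substitute into dH/dt = 0: 1.11(1 - 104/166) = 0.0442P*.
The bracket is 0.373, giving P* = 0.414/0.0442 = 9.37.

H* ≈ 104, P* ≈ 9.37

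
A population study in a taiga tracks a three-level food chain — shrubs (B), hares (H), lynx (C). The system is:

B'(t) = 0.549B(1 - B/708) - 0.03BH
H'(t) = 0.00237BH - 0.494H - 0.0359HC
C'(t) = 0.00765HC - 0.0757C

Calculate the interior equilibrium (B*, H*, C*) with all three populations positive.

From dC/dt = 0: 0.00765H* = 0.0757, so H* = 9.9.
From dB/dt = 0: 0.549(1 - B*/708) = 0.03·9.9, giving B* = 708·(1 - 0.541) = 325.
From dH/dt = 0: 0.00237·325 - 0.494 = 0.0359C*, so C* = 0.277/0.0359 = 7.71.

B* ≈ 325, H* ≈ 9.9, C* ≈ 7.71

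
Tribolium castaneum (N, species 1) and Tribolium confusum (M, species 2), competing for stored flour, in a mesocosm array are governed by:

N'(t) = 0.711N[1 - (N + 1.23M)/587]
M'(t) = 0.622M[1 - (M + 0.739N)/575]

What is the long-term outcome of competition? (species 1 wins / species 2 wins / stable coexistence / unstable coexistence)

species 2 excludes species 1

Compare the nullcline intercepts: K1/α12 = 587/1.23 = 477 < K2 = 575; K2/α21 = 575/0.739 = 778 > K1 = 587.
Since the inequalities point opposite ways, species 2 can invade but species 1 cannot.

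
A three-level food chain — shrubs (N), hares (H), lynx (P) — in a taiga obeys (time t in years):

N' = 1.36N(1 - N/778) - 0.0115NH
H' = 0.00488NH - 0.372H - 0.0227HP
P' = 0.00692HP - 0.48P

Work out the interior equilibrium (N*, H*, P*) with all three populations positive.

From dP/dt = 0: 0.00692H* = 0.48, so H* = 69.4.
From dN/dt = 0: 1.36(1 - N*/778) = 0.0115·69.4, giving N* = 778·(1 - 0.587) = 322.
From dH/dt = 0: 0.00488·322 - 0.372 = 0.0227P*, so P* = 1.2/0.0227 = 52.8.

N* ≈ 322, H* ≈ 69.4, P* ≈ 52.8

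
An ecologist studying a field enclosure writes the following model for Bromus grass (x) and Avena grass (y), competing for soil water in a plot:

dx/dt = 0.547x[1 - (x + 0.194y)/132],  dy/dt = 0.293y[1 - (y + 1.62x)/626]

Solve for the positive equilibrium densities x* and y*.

Setting both brackets to zero gives the nullclines x + 0.194y = 132 and 1.62x + y = 626.
Substituting y = 626 - 1.62x into the first: x(1 - 0.194·1.62) = 132 - 0.194·626.
So x* = 10.6/0.686 = 15.4, and then y* = 626 - 1.62·15.4 = 601.

x* ≈ 15.4, y* ≈ 601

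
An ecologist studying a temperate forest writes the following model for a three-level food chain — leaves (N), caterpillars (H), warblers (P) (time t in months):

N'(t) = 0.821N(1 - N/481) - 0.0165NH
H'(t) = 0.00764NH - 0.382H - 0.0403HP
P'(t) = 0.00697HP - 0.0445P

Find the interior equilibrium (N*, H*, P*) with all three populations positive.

N* ≈ 419, H* ≈ 6.38, P* ≈ 70

From dP/dt = 0: 0.00697H* = 0.0445, so H* = 6.38.
From dN/dt = 0: 0.821(1 - N*/481) = 0.0165·6.38, giving N* = 481·(1 - 0.128) = 419.
From dH/dt = 0: 0.00764·419 - 0.382 = 0.0403P*, so P* = 2.82/0.0403 = 70.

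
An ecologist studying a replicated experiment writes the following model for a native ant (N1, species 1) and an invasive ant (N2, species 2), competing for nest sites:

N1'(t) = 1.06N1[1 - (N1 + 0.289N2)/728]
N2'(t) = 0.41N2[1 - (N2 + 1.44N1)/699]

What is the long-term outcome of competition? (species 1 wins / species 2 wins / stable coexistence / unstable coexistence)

Compare the nullcline intercepts: K1/α12 = 728/0.289 = 2520 > K2 = 699; K2/α21 = 699/1.44 = 485 < K1 = 728.
Since the inequalities point opposite ways, species 1 can invade but species 2 cannot.

species 1 excludes species 2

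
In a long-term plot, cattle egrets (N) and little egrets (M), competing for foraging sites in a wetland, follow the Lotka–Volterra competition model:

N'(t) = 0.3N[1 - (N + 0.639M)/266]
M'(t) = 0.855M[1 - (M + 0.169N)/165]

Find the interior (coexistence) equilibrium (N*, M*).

N* ≈ 180, M* ≈ 135

Setting both brackets to zero gives the nullclines N + 0.639M = 266 and 0.169N + M = 165.
Substituting M = 165 - 0.169N into the first: N(1 - 0.639·0.169) = 266 - 0.639·165.
So N* = 161/0.892 = 180, and then M* = 165 - 0.169·180 = 135.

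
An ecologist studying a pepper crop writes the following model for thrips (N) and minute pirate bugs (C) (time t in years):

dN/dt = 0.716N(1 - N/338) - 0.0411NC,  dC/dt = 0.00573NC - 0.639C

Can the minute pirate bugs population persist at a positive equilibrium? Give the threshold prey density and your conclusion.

Threshold N = 112; K > 112, so yes, the predator persists.

The predator equation gives dC/dt > 0 only when N > 0.639/0.00573 = 112.
Without the predator, N → K = 338. Since 338 > 112, the predator can invade and persist.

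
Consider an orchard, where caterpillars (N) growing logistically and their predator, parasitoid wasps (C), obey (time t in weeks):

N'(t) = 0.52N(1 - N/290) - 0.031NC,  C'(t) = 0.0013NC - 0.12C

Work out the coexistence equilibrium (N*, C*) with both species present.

From dC/dt = 0 with C > 0: 0.0013N* = 0.12, so N* = 92.3.
Substitute into dN/dt = 0: 0.52(1 - 92.3/290) = 0.031C*.
The bracket is 0.682, giving C* = 0.354/0.031 = 11.4.

N* ≈ 92.3, C* ≈ 11.4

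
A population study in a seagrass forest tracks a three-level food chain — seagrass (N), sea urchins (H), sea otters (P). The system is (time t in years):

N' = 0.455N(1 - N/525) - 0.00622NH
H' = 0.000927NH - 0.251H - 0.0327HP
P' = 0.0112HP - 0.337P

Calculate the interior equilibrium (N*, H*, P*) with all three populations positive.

N* ≈ 309, H* ≈ 30.1, P* ≈ 1.09

From dP/dt = 0: 0.0112H* = 0.337, so H* = 30.1.
From dN/dt = 0: 0.455(1 - N*/525) = 0.00622·30.1, giving N* = 525·(1 - 0.411) = 309.
From dH/dt = 0: 0.000927·309 - 0.251 = 0.0327P*, so P* = 0.0355/0.0327 = 1.09.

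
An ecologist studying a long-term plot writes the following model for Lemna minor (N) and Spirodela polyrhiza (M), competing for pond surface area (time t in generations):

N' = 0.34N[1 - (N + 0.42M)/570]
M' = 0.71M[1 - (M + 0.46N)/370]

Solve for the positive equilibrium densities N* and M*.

Setting both brackets to zero gives the nullclines N + 0.42M = 570 and 0.46N + M = 370.
Substituting M = 370 - 0.46N into the first: N(1 - 0.42·0.46) = 570 - 0.42·370.
So N* = 415/0.807 = 514, and then M* = 370 - 0.46·514 = 134.

N* ≈ 514, M* ≈ 134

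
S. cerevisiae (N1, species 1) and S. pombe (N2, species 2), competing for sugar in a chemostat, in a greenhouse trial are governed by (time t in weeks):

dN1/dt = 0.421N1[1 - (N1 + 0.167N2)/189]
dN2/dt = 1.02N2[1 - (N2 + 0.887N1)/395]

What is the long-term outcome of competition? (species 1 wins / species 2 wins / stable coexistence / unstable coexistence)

stable coexistence

Compare the nullcline intercepts: K1/α12 = 189/0.167 = 1130 > K2 = 395; K2/α21 = 395/0.887 = 445 > K1 = 189.
Since both inequalities hold, each species can invade when rare, so the interior equilibrium is stable.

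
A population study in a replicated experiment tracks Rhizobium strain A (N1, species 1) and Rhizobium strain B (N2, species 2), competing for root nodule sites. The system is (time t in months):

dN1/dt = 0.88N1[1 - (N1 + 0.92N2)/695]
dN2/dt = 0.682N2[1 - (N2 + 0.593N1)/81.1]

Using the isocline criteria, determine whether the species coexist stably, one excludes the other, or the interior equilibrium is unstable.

species 1 excludes species 2

Compare the nullcline intercepts: K1/α12 = 695/0.92 = 755 > K2 = 81.1; K2/α21 = 81.1/0.593 = 137 < K1 = 695.
Since the inequalities point opposite ways, species 1 can invade but species 2 cannot.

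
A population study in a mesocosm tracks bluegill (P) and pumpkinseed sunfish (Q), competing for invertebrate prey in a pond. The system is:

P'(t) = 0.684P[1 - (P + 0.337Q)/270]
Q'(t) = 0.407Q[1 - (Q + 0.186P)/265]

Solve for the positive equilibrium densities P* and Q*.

Setting both brackets to zero gives the nullclines P + 0.337Q = 270 and 0.186P + Q = 265.
Substituting Q = 265 - 0.186P into the first: P(1 - 0.337·0.186) = 270 - 0.337·265.
So P* = 181/0.937 = 193, and then Q* = 265 - 0.186·193 = 229.

P* ≈ 193, Q* ≈ 229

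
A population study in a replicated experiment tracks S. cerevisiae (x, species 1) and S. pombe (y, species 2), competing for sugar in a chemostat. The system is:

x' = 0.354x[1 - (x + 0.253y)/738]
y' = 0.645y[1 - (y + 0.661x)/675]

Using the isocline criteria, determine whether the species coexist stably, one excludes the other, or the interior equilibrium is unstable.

Compare the nullcline intercepts: K1/α12 = 738/0.253 = 2920 > K2 = 675; K2/α21 = 675/0.661 = 1020 > K1 = 738.
Since both inequalities hold, each species can invade when rare, so the interior equilibrium is stable.

stable coexistence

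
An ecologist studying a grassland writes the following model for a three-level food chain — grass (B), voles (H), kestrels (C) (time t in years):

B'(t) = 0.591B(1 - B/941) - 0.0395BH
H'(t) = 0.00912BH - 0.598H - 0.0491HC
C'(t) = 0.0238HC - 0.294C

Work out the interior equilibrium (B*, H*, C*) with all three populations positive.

From dC/dt = 0: 0.0238H* = 0.294, so H* = 12.4.
From dB/dt = 0: 0.591(1 - B*/941) = 0.0395·12.4, giving B* = 941·(1 - 0.826) = 164.
From dH/dt = 0: 0.00912·164 - 0.598 = 0.0491C*, so C* = 0.899/0.0491 = 18.3.

B* ≈ 164, H* ≈ 12.4, C* ≈ 18.3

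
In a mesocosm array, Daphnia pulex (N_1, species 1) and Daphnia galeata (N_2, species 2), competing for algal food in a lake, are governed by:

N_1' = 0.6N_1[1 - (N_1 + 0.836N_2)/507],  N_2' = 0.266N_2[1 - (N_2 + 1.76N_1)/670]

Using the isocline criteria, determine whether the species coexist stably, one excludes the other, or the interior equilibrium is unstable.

Compare the nullcline intercepts: K1/α12 = 507/0.836 = 606 < K2 = 670; K2/α21 = 670/1.76 = 381 < K1 = 507.
Since both are reversed, neither can invade when rare; the interior point is a saddle.

unstable coexistence (outcome depends on initial conditions)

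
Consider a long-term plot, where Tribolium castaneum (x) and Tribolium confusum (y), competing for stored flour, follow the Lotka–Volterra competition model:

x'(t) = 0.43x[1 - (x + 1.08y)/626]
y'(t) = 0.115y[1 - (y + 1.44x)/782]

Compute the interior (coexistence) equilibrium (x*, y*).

x* ≈ 394, y* ≈ 215

Setting both brackets to zero gives the nullclines x + 1.08y = 626 and 1.44x + y = 782.
Substituting y = 782 - 1.44x into the first: x(1 - 1.08·1.44) = 626 - 1.08·782.
So x* = -219/-0.555 = 394, and then y* = 782 - 1.44·394 = 215.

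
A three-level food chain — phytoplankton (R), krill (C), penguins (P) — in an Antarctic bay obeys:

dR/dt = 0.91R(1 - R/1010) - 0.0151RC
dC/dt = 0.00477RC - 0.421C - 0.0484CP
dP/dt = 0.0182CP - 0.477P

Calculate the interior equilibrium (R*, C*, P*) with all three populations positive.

From dP/dt = 0: 0.0182C* = 0.477, so C* = 26.2.
From dR/dt = 0: 0.91(1 - R*/1010) = 0.0151·26.2, giving R* = 1010·(1 - 0.435) = 571.
From dC/dt = 0: 0.00477·571 - 0.421 = 0.0484P*, so P* = 2.3/0.0484 = 47.6.

R* ≈ 571, C* ≈ 26.2, P* ≈ 47.6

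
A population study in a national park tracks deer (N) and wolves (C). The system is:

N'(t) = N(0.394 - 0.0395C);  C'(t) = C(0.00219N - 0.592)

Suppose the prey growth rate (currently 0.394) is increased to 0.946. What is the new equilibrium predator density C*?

At the interior fixed point, setting dN/dt = 0 with N > 0 fixes C* = (prey growth rate)/(NC coefficient) — independent of the other coefficients.
With the change, C* = 0.946/0.0395 = 23.9; it rises from 9.97.

C* ≈ 23.9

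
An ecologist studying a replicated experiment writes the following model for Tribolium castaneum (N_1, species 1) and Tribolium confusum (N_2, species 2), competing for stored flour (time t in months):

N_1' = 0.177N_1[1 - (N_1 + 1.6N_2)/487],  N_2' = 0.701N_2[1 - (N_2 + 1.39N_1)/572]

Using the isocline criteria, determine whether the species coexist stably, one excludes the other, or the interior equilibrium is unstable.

Compare the nullcline intercepts: K1/α12 = 487/1.6 = 304 < K2 = 572; K2/α21 = 572/1.39 = 412 < K1 = 487.
Since both are reversed, neither can invade when rare; the interior point is a saddle.

unstable coexistence (outcome depends on initial conditions)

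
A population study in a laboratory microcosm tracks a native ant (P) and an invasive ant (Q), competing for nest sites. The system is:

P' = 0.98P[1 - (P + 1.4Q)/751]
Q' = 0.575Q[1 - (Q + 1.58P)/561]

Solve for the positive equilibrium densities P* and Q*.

Setting both brackets to zero gives the nullclines P + 1.4Q = 751 and 1.58P + Q = 561.
Substituting Q = 561 - 1.58P into the first: P(1 - 1.4·1.58) = 751 - 1.4·561.
So P* = -34.4/-1.21 = 28.4, and then Q* = 561 - 1.58·28.4 = 516.

P* ≈ 28.4, Q* ≈ 516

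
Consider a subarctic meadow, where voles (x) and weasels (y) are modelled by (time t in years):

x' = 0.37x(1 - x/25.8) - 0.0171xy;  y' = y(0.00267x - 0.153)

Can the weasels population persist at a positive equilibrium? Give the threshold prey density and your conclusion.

Threshold x = 57.3; K < 57.3, so no, the predator goes extinct.

The predator equation gives dy/dt > 0 only when x > 0.153/0.00267 = 57.3.
Without the predator, x → K = 25.8. Since 25.8 < 57.3, the predator cannot invade.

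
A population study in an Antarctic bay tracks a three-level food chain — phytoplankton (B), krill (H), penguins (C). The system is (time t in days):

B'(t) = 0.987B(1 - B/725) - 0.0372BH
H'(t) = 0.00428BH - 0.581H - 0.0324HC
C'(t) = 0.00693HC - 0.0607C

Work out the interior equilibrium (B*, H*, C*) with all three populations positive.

B* ≈ 486, H* ≈ 8.76, C* ≈ 46.2

From dC/dt = 0: 0.00693H* = 0.0607, so H* = 8.76.
From dB/dt = 0: 0.987(1 - B*/725) = 0.0372·8.76, giving B* = 725·(1 - 0.33) = 486.
From dH/dt = 0: 0.00428·486 - 0.581 = 0.0324C*, so C* = 1.5/0.0324 = 46.2.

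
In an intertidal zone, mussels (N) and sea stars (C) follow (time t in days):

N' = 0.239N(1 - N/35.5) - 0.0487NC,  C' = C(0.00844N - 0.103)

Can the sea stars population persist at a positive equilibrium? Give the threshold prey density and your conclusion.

Threshold N = 12.2; K > 12.2, so yes, the predator persists.

The predator equation gives dC/dt > 0 only when N > 0.103/0.00844 = 12.2.
Without the predator, N → K = 35.5. Since 35.5 > 12.2, the predator can invade and persist.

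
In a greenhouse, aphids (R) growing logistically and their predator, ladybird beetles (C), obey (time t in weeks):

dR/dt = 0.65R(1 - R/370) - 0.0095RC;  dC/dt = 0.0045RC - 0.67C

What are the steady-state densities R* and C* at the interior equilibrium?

R* ≈ 149, C* ≈ 40.9

From dC/dt = 0 with C > 0: 0.0045R* = 0.67, so R* = 149.
Substitute into dR/dt = 0: 0.65(1 - 149/370) = 0.0095C*.
The bracket is 0.598, giving C* = 0.388/0.0095 = 40.9.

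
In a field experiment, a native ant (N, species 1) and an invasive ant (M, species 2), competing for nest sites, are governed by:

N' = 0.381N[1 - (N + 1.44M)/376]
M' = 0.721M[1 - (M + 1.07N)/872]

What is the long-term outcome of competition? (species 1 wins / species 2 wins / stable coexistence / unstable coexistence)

species 2 excludes species 1

Compare the nullcline intercepts: K1/α12 = 376/1.44 = 261 < K2 = 872; K2/α21 = 872/1.07 = 815 > K1 = 376.
Since the inequalities point opposite ways, species 2 can invade but species 1 cannot.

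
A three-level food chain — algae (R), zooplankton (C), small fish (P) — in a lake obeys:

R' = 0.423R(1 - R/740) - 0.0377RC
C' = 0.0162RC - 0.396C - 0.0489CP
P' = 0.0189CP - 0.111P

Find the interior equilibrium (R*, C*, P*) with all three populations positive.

R* ≈ 353, C* ≈ 5.87, P* ≈ 109

From dP/dt = 0: 0.0189C* = 0.111, so C* = 5.87.
From dR/dt = 0: 0.423(1 - R*/740) = 0.0377·5.87, giving R* = 740·(1 - 0.523) = 353.
From dC/dt = 0: 0.0162·353 - 0.396 = 0.0489P*, so P* = 5.32/0.0489 = 109.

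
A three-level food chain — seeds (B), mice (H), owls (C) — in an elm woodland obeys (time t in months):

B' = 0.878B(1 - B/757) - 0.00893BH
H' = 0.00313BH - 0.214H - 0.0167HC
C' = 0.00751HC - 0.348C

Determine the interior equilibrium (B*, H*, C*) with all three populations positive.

B* ≈ 400, H* ≈ 46.3, C* ≈ 62.2

From dC/dt = 0: 0.00751H* = 0.348, so H* = 46.3.
From dB/dt = 0: 0.878(1 - B*/757) = 0.00893·46.3, giving B* = 757·(1 - 0.471) = 400.
From dH/dt = 0: 0.00313·400 - 0.214 = 0.0167C*, so C* = 1.04/0.0167 = 62.2.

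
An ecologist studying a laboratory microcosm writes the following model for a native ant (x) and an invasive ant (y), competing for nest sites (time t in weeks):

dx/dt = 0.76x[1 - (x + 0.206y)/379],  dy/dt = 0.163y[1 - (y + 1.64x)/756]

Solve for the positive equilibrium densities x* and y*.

Setting both brackets to zero gives the nullclines x + 0.206y = 379 and 1.64x + y = 756.
Substituting y = 756 - 1.64x into the first: x(1 - 0.206·1.64) = 379 - 0.206·756.
So x* = 223/0.662 = 337, and then y* = 756 - 1.64·337 = 203.

x* ≈ 337, y* ≈ 203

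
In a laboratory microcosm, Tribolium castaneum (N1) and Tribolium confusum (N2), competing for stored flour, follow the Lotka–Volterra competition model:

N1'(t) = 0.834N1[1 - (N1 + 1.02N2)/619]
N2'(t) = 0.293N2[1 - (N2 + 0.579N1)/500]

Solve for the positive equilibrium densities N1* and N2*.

Setting both brackets to zero gives the nullclines N1 + 1.02N2 = 619 and 0.579N1 + N2 = 500.
Substituting N2 = 500 - 0.579N1 into the first: N1(1 - 1.02·0.579) = 619 - 1.02·500.
So N1* = 109/0.409 = 266, and then N2* = 500 - 0.579·266 = 346.

N1* ≈ 266, N2* ≈ 346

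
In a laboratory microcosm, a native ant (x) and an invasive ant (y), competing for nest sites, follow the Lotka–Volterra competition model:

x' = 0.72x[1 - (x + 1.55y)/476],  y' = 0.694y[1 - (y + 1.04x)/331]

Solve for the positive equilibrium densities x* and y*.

x* ≈ 60.5, y* ≈ 268

Setting both brackets to zero gives the nullclines x + 1.55y = 476 and 1.04x + y = 331.
Substituting y = 331 - 1.04x into the first: x(1 - 1.55·1.04) = 476 - 1.55·331.
So x* = -37.1/-0.612 = 60.5, and then y* = 331 - 1.04·60.5 = 268.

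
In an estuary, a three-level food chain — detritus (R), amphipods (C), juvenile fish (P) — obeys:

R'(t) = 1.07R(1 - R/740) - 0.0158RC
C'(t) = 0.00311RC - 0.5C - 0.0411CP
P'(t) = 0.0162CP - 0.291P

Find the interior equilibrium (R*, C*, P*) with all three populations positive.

R* ≈ 544, C* ≈ 18, P* ≈ 29

From dP/dt = 0: 0.0162C* = 0.291, so C* = 18.
From dR/dt = 0: 1.07(1 - R*/740) = 0.0158·18, giving R* = 740·(1 - 0.265) = 544.
From dC/dt = 0: 0.00311·544 - 0.5 = 0.0411P*, so P* = 1.19/0.0411 = 29.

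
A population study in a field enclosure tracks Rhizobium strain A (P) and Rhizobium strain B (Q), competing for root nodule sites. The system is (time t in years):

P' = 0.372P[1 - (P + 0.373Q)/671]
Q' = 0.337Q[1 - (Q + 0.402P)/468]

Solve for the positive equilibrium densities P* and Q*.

P* ≈ 584, Q* ≈ 233

Setting both brackets to zero gives the nullclines P + 0.373Q = 671 and 0.402P + Q = 468.
Substituting Q = 468 - 0.402P into the first: P(1 - 0.373·0.402) = 671 - 0.373·468.
So P* = 496/0.85 = 584, and then Q* = 468 - 0.402·584 = 233.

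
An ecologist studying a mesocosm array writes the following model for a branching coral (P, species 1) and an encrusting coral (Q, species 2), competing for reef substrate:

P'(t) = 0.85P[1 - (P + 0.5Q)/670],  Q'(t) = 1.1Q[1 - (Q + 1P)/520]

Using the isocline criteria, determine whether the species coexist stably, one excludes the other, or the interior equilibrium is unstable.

Compare the nullcline intercepts: K1/α12 = 670/0.5 = 1340 > K2 = 520; K2/α21 = 520/1 = 520 < K1 = 670.
Since the inequalities point opposite ways, species 1 can invade but species 2 cannot.

species 1 excludes species 2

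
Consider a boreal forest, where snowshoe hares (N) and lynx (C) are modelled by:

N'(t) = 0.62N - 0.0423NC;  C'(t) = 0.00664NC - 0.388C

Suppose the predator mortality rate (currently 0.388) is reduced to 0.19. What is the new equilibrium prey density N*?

N* ≈ 28.6

At the interior fixed point, setting dC/dt = 0 with C > 0 fixes N* = (predator death rate)/(NC coefficient) — independent of the other coefficients.
With the change, N* = 0.19/0.00664 = 28.6; it falls from 58.4.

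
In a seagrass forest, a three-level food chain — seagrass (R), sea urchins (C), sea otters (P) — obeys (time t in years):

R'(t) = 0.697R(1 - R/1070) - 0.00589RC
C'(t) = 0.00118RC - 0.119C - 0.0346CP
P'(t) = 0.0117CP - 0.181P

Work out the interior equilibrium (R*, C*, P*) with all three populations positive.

From dP/dt = 0: 0.0117C* = 0.181, so C* = 15.5.
From dR/dt = 0: 0.697(1 - R*/1070) = 0.00589·15.5, giving R* = 1070·(1 - 0.131) = 930.
From dC/dt = 0: 0.00118·930 - 0.119 = 0.0346P*, so P* = 0.979/0.0346 = 28.3.

R* ≈ 930, C* ≈ 15.5, P* ≈ 28.3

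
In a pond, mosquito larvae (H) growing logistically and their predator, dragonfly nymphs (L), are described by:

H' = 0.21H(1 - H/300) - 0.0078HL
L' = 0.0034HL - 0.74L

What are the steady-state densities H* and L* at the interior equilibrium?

From dL/dt = 0 with L > 0: 0.0034H* = 0.74, so H* = 218.
Substitute into dH/dt = 0: 0.21(1 - 218/300) = 0.0078L*.
The bracket is 0.275, giving L* = 0.0576/0.0078 = 7.39.

H* ≈ 218, L* ≈ 7.39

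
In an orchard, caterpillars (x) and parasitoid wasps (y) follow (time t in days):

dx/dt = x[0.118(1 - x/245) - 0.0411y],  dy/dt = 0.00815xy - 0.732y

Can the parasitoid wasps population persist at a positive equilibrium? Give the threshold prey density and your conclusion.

Threshold x = 89.8; K > 89.8, so yes, the predator persists.

The predator equation gives dy/dt > 0 only when x > 0.732/0.00815 = 89.8.
Without the predator, x → K = 245. Since 245 > 89.8, the predator can invade and persist.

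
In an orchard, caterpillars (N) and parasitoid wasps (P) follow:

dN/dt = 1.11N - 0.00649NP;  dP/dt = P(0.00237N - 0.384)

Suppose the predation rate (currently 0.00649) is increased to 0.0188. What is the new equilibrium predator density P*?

P* ≈ 59

At the interior fixed point, setting dN/dt = 0 with N > 0 fixes P* = (prey growth rate)/(NP coefficient) — independent of the other coefficients.
With the change, P* = 1.11/0.0188 = 59; it falls from 171.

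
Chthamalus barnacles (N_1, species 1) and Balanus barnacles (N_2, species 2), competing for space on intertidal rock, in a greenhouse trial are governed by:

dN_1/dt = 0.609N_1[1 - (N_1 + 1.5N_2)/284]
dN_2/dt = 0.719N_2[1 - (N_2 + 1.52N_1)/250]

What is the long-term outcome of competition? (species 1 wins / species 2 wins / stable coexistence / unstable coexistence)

unstable coexistence (outcome depends on initial conditions)

Compare the nullcline intercepts: K1/α12 = 284/1.5 = 189 < K2 = 250; K2/α21 = 250/1.52 = 164 < K1 = 284.
Since both are reversed, neither can invade when rare; the interior point is a saddle.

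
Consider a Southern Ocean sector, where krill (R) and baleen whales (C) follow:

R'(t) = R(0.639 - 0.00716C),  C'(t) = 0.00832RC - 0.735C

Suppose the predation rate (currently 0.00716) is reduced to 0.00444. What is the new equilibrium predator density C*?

C* ≈ 144

At the interior fixed point, setting dR/dt = 0 with R > 0 fixes C* = (prey growth rate)/(RC coefficient) — independent of the other coefficients.
With the change, C* = 0.639/0.00444 = 144; it rises from 89.2.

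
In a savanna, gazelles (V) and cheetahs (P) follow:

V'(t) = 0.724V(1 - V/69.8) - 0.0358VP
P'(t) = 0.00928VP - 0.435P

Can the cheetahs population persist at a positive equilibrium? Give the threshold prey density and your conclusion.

Threshold V = 46.9; K > 46.9, so yes, the predator persists.

The predator equation gives dP/dt > 0 only when V > 0.435/0.00928 = 46.9.
Without the predator, V → K = 69.8. Since 69.8 > 46.9, the predator can invade and persist.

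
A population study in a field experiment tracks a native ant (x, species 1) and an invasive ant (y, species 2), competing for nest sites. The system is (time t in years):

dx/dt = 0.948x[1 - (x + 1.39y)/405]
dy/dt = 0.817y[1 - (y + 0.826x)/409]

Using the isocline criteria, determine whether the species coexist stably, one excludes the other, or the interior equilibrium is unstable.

Compare the nullcline intercepts: K1/α12 = 405/1.39 = 291 < K2 = 409; K2/α21 = 409/0.826 = 495 > K1 = 405.
Since the inequalities point opposite ways, species 2 can invade but species 1 cannot.

species 2 excludes species 1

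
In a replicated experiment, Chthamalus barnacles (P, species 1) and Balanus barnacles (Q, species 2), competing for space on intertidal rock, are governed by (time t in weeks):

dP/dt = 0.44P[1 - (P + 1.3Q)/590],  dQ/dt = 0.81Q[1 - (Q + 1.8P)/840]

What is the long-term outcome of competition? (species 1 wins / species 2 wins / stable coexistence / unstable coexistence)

Compare the nullcline intercepts: K1/α12 = 590/1.3 = 454 < K2 = 840; K2/α21 = 840/1.8 = 467 < K1 = 590.
Since both are reversed, neither can invade when rare; the interior point is a saddle.

unstable coexistence (outcome depends on initial conditions)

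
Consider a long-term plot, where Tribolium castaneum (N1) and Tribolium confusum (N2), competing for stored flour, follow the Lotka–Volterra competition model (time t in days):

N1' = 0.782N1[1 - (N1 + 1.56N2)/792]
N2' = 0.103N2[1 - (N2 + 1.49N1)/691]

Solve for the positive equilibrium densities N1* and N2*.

N1* ≈ 216, N2* ≈ 369

Setting both brackets to zero gives the nullclines N1 + 1.56N2 = 792 and 1.49N1 + N2 = 691.
Substituting N2 = 691 - 1.49N1 into the first: N1(1 - 1.56·1.49) = 792 - 1.56·691.
So N1* = -286/-1.32 = 216, and then N2* = 691 - 1.49·216 = 369.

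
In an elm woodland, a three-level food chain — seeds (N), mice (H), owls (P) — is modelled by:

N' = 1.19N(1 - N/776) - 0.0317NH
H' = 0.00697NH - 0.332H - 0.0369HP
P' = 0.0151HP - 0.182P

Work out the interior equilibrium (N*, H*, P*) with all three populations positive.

From dP/dt = 0: 0.0151H* = 0.182, so H* = 12.1.
From dN/dt = 0: 1.19(1 - N*/776) = 0.0317·12.1, giving N* = 776·(1 - 0.321) = 527.
From dH/dt = 0: 0.00697·527 - 0.332 = 0.0369P*, so P* = 3.34/0.0369 = 90.5.

N* ≈ 527, H* ≈ 12.1, P* ≈ 90.5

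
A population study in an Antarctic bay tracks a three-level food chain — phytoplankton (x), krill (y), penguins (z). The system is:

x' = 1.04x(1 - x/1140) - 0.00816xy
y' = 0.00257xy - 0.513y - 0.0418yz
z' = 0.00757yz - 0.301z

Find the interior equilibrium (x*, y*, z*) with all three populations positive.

From dz/dt = 0: 0.00757y* = 0.301, so y* = 39.8.
From dx/dt = 0: 1.04(1 - x*/1140) = 0.00816·39.8, giving x* = 1140·(1 - 0.312) = 784.
From dy/dt = 0: 0.00257·784 - 0.513 = 0.0418z*, so z* = 1.5/0.0418 = 36.

x* ≈ 784, y* ≈ 39.8, z* ≈ 36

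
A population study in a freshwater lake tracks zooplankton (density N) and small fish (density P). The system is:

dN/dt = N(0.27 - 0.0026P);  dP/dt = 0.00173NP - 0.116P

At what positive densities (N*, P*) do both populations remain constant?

N* ≈ 67.1, P* ≈ 104

Set dP/dt = 0 with P > 0: 0.00173N - 0.116 = 0, so N* = 0.116/0.00173 = 67.1.
Set dN/dt = 0 with N > 0: 0.27 - 0.0026P = 0, so P* = 0.27/0.0026 = 104.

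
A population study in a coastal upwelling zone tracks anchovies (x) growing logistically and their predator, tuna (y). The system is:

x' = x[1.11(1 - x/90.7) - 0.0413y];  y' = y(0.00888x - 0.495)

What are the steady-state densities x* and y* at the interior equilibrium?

From dy/dt = 0 with y > 0: 0.00888x* = 0.495, so x* = 55.7.
Substitute into dx/dt = 0: 1.11(1 - 55.7/90.7) = 0.0413y*.
The bracket is 0.385, giving y* = 0.428/0.0413 = 10.4.

x* ≈ 55.7, y* ≈ 10.4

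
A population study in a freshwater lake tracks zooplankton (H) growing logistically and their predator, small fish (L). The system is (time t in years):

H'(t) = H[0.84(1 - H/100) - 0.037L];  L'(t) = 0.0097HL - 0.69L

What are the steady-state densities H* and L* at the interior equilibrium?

H* ≈ 71.1, L* ≈ 6.55

From dL/dt = 0 with L > 0: 0.0097H* = 0.69, so H* = 71.1.
Substitute into dH/dt = 0: 0.84(1 - 71.1/100) = 0.037L*.
The bracket is 0.289, giving L* = 0.242/0.037 = 6.55.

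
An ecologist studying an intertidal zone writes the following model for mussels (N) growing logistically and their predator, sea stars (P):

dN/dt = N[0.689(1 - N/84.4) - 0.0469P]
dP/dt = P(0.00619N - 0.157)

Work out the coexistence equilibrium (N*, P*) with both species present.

N* ≈ 25.4, P* ≈ 10.3

From dP/dt = 0 with P > 0: 0.00619N* = 0.157, so N* = 25.4.
Substitute into dN/dt = 0: 0.689(1 - 25.4/84.4) = 0.0469P*.
The bracket is 0.699, giving P* = 0.482/0.0469 = 10.3.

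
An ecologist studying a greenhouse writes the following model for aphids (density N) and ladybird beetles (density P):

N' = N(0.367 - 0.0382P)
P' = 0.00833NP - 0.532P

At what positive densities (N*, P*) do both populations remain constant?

Set dP/dt = 0 with P > 0: 0.00833N - 0.532 = 0, so N* = 0.532/0.00833 = 63.9.
Set dN/dt = 0 with N > 0: 0.367 - 0.0382P = 0, so P* = 0.367/0.0382 = 9.61.

N* ≈ 63.9, P* ≈ 9.61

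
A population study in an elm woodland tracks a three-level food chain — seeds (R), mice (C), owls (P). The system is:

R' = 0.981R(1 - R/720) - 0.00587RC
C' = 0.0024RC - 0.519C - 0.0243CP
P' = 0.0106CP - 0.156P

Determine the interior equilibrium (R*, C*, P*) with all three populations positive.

R* ≈ 657, C* ≈ 14.7, P* ≈ 43.5

From dP/dt = 0: 0.0106C* = 0.156, so C* = 14.7.
From dR/dt = 0: 0.981(1 - R*/720) = 0.00587·14.7, giving R* = 720·(1 - 0.0881) = 657.
From dC/dt = 0: 0.0024·657 - 0.519 = 0.0243P*, so P* = 1.06/0.0243 = 43.5.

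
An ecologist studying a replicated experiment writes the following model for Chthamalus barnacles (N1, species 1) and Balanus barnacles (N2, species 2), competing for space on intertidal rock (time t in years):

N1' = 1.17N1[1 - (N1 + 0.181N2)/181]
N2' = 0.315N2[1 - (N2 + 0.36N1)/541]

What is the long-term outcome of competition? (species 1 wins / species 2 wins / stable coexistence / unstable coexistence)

stable coexistence

Compare the nullcline intercepts: K1/α12 = 181/0.181 = 1000 > K2 = 541; K2/α21 = 541/0.36 = 1500 > K1 = 181.
Since both inequalities hold, each species can invade when rare, so the interior equilibrium is stable.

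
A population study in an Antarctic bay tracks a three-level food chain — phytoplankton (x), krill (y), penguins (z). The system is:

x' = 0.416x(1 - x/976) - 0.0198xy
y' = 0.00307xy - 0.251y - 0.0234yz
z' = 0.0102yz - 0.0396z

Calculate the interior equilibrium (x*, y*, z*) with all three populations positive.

From dz/dt = 0: 0.0102y* = 0.0396, so y* = 3.88.
From dx/dt = 0: 0.416(1 - x*/976) = 0.0198·3.88, giving x* = 976·(1 - 0.185) = 796.
From dy/dt = 0: 0.00307·796 - 0.251 = 0.0234z*, so z* = 2.19/0.0234 = 93.7.

x* ≈ 796, y* ≈ 3.88, z* ≈ 93.7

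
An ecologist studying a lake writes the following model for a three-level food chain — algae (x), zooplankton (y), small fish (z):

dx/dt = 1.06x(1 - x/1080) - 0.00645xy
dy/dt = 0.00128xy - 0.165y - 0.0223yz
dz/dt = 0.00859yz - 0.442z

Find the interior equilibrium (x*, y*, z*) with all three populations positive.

From dz/dt = 0: 0.00859y* = 0.442, so y* = 51.5.
From dx/dt = 0: 1.06(1 - x*/1080) = 0.00645·51.5, giving x* = 1080·(1 - 0.313) = 742.
From dy/dt = 0: 0.00128·742 - 0.165 = 0.0223z*, so z* = 0.785/0.0223 = 35.2.

x* ≈ 742, y* ≈ 51.5, z* ≈ 35.2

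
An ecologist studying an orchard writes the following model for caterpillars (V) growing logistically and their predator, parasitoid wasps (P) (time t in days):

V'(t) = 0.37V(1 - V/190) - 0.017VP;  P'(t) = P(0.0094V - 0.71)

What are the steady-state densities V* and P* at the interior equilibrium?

From dP/dt = 0 with P > 0: 0.0094V* = 0.71, so V* = 75.5.
Substitute into dV/dt = 0: 0.37(1 - 75.5/190) = 0.017P*.
The bracket is 0.602, giving P* = 0.223/0.017 = 13.1.

V* ≈ 75.5, P* ≈ 13.1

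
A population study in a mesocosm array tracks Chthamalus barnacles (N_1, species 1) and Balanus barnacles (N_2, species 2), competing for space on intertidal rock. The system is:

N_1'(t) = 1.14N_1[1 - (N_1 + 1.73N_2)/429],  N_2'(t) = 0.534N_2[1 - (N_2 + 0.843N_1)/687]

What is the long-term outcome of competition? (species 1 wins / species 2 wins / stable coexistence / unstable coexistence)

species 2 excludes species 1

Compare the nullcline intercepts: K1/α12 = 429/1.73 = 248 < K2 = 687; K2/α21 = 687/0.843 = 815 > K1 = 429.
Since the inequalities point opposite ways, species 2 can invade but species 1 cannot.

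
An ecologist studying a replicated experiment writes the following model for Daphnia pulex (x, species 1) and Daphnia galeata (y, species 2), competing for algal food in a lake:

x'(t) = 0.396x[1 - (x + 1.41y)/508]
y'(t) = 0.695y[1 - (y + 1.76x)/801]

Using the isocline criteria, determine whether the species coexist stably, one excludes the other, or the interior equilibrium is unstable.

unstable coexistence (outcome depends on initial conditions)

Compare the nullcline intercepts: K1/α12 = 508/1.41 = 360 < K2 = 801; K2/α21 = 801/1.76 = 455 < K1 = 508.
Since both are reversed, neither can invade when rare; the interior point is a saddle.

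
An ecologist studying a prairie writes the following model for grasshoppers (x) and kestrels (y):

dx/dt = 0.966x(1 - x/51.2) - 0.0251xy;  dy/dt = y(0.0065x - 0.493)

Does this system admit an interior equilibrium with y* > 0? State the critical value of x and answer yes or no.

Threshold x = 75.8; K < 75.8, so no, the predator goes extinct.

The predator equation gives dy/dt > 0 only when x > 0.493/0.0065 = 75.8.
Without the predator, x → K = 51.2. Since 51.2 < 75.8, the predator cannot invade.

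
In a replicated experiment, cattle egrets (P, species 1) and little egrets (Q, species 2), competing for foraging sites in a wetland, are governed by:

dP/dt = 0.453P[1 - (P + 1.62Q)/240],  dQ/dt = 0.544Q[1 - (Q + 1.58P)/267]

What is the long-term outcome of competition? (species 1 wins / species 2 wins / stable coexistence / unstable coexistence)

Compare the nullcline intercepts: K1/α12 = 240/1.62 = 148 < K2 = 267; K2/α21 = 267/1.58 = 169 < K1 = 240.
Since both are reversed, neither can invade when rare; the interior point is a saddle.

unstable coexistence (outcome depends on initial conditions)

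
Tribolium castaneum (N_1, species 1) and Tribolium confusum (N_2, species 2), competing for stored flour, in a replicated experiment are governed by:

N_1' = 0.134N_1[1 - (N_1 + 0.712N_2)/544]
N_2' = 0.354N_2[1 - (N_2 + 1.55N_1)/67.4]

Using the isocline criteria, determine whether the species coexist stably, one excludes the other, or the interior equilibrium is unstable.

Compare the nullcline intercepts: K1/α12 = 544/0.712 = 764 > K2 = 67.4; K2/α21 = 67.4/1.55 = 43.5 < K1 = 544.
Since the inequalities point opposite ways, species 1 can invade but species 2 cannot.

species 1 excludes species 2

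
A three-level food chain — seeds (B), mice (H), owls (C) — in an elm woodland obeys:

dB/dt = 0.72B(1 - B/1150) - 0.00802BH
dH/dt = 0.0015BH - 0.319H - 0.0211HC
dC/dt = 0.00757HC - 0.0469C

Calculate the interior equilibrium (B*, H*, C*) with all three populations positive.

B* ≈ 1070, H* ≈ 6.2, C* ≈ 61

From dC/dt = 0: 0.00757H* = 0.0469, so H* = 6.2.
From dB/dt = 0: 0.72(1 - B*/1150) = 0.00802·6.2, giving B* = 1150·(1 - 0.069) = 1070.
From dH/dt = 0: 0.0015·1070 - 0.319 = 0.0211C*, so C* = 1.29/0.0211 = 61.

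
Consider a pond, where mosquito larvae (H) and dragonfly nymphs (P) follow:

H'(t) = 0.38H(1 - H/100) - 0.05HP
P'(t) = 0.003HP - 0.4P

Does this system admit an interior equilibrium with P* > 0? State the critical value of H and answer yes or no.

Threshold H = 133; K < 133, so no, the predator goes extinct.

The predator equation gives dP/dt > 0 only when H > 0.4/0.003 = 133.
Without the predator, H → K = 100. Since 100 < 133, the predator cannot invade.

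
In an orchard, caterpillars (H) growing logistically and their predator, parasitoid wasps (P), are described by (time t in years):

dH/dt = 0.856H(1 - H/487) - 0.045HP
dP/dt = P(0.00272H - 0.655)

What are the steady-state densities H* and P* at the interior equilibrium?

H* ≈ 241, P* ≈ 9.62

From dP/dt = 0 with P > 0: 0.00272H* = 0.655, so H* = 241.
Substitute into dH/dt = 0: 0.856(1 - 241/487) = 0.045P*.
The bracket is 0.506, giving P* = 0.433/0.045 = 9.62.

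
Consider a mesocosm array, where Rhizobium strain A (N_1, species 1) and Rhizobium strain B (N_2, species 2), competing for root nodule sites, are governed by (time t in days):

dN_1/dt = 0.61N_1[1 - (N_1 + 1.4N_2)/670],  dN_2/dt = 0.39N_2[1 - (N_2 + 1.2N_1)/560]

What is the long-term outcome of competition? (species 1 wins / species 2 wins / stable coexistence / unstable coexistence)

Compare the nullcline intercepts: K1/α12 = 670/1.4 = 479 < K2 = 560; K2/α21 = 560/1.2 = 467 < K1 = 670.
Since both are reversed, neither can invade when rare; the interior point is a saddle.

unstable coexistence (outcome depends on initial conditions)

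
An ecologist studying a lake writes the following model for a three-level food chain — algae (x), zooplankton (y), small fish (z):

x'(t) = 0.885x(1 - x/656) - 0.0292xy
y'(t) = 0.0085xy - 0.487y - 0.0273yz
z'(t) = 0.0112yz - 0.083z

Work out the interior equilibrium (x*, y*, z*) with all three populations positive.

From dz/dt = 0: 0.0112y* = 0.083, so y* = 7.41.
From dx/dt = 0: 0.885(1 - x*/656) = 0.0292·7.41, giving x* = 656·(1 - 0.245) = 496.
From dy/dt = 0: 0.0085·496 - 0.487 = 0.0273z*, so z* = 3.73/0.0273 = 136.

x* ≈ 496, y* ≈ 7.41, z* ≈ 136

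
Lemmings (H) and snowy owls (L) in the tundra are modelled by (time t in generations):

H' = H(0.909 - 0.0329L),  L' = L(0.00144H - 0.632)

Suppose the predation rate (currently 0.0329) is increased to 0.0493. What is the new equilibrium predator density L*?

At the interior fixed point, setting dH/dt = 0 with H > 0 fixes L* = (prey growth rate)/(HL coefficient) — independent of the other coefficients.
With the change, L* = 0.909/0.0493 = 18.4; it falls from 27.6.

L* ≈ 18.4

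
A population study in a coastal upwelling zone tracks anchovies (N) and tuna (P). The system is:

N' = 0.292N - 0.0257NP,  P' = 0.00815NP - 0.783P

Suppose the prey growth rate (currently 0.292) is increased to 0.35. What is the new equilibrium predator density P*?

P* ≈ 13.6

At the interior fixed point, setting dN/dt = 0 with N > 0 fixes P* = (prey growth rate)/(NP coefficient) — independent of the other coefficients.
With the change, P* = 0.35/0.0257 = 13.6; it rises from 11.4.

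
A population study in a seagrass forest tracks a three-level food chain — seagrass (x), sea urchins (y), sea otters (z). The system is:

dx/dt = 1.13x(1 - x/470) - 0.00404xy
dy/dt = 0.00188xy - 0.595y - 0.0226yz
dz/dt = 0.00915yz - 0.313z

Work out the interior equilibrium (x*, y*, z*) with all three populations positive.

x* ≈ 413, y* ≈ 34.2, z* ≈ 7.99

From dz/dt = 0: 0.00915y* = 0.313, so y* = 34.2.
From dx/dt = 0: 1.13(1 - x*/470) = 0.00404·34.2, giving x* = 470·(1 - 0.122) = 413.
From dy/dt = 0: 0.00188·413 - 0.595 = 0.0226z*, so z* = 0.181/0.0226 = 7.99.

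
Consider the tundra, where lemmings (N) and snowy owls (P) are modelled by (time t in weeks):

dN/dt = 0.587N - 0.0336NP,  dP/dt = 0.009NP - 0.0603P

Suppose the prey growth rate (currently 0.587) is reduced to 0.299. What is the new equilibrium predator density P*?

P* ≈ 8.9

At the interior fixed point, setting dN/dt = 0 with N > 0 fixes P* = (prey growth rate)/(NP coefficient) — independent of the other coefficients.
With the change, P* = 0.299/0.0336 = 8.9; it falls from 17.5.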